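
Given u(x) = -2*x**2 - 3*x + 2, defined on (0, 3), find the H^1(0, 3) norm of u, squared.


||u||_{H^1}^2 = 3417/5

The H^1 norm (squared) on an interval (0, L) is
  ||u||_{H^1}^2 = ∫_0^L u(x)^2 dx + ∫_0^L u'(x)^2 dx.
Compute u'(x) = -4*x - 3.
Then u(x)^2 = 4*x**4 + 12*x**3 + x**2 - 12*x + 4 and u'(x)^2 = 16*x**2 + 24*x + 9.
Integrate each monomial from 0 to 3 using ∫_0^3 c·x^n dx = c·3^(n+1)/(n+1):
  ∫_0^3 u(x)^2 dx = ∫_0^3 (4*x^4 + 12*x^3 + x^2 - 12*x + 4) dx. Term by term:
    ∫_0^3 4*x^4 dx = 972/5;  ∫_0^3 12*x^3 dx = 243;  ∫_0^3 x^2 dx = 9;
    ∫_0^3 -12*x dx = -54;  ∫_0^3 4 dx = 12.
  Sum: 972/5 + 243 + 9 − 54 + 12 = 2022/5.
  ∫_0^3 u'(x)^2 dx = ∫_0^3 (16*x^2 + 24*x + 9) dx. Term by term:
    ∫_0^3 16*x^2 dx = 144;  ∫_0^3 24*x dx = 108;  ∫_0^3 9 dx = 27.
  Sum: 144 + 108 + 27 = 279.
Adding: ||u||_{H^1}^2 = 2022/5 + 279 = 3417/5.


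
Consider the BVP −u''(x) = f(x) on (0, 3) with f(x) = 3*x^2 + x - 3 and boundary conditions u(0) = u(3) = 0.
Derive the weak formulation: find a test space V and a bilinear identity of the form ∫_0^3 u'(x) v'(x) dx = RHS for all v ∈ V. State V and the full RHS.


V = H^1_0(0, 3) (so v(0) = v(3) = 0); weak form: ∫_0^3 u'v' dx = ∫_0^3 (3*x^2 + x - 3) v dx for all v ∈ V.

Multiply both sides by a test function v and integrate from 0 to 3:
  ∫_0^3 −u''(x) v(x) dx = ∫_0^3 f(x) v(x) dx.
Integrate the LHS by parts once:
  ∫_0^3 −u'' v dx = −[u'(x) v(x)]_0^3 + ∫_0^3 u'(x) v'(x) dx.
Thus ∫_0^3 u'(x) v'(x) dx = ∫_0^3 f(x) v(x) dx + [u'(x) v(x)]_0^3.
Choose V so that boundary terms are either known or forced to vanish.
u is Dirichlet: u(0) = u(3) = 0. Let V = H^1_0(0, 3); then v(0) = v(3) = 0, and [u' v]_0^3 = 0.
Weak formulation: find u (satisfying any essential BC) such that ∫_0^3 u'(x) v'(x) dx = ∫_0^3 f v dx for all v ∈ V.
Substituting f(x) = 3*x^2 + x - 3, the right-hand side is ∫_0^3 (3*x^2 + x - 3) v dx.


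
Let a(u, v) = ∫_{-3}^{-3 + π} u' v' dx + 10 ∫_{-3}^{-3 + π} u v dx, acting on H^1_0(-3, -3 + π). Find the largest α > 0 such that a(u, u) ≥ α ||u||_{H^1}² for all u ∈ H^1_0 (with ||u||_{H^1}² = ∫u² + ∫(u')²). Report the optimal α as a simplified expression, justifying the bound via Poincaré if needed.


α = 1

Coercivity of a(·,·) on H^1_0(-3, -3 + π) means a(u, u) ≥ α ||u||_{H^1}² for every u ∈ H^1_0.
The interval has length L = π, and Poincaré/coercivity depend only on L. Here a(u, u) = ∫(u')² + (10)·∫u².
Here c = 10 ≥ 1, so a(u,u) = ∫(u')² + c∫u² ≥ ∫(u')² + ∫u² = ||u||_{H^1}², i.e. α = 1 works. No larger α is possible: a(u,u) ≥ α||u||_{H^1}² means (1−α)∫(u')² ≥ (α−c)∫u², and for the modes u_n = sin(nπ(x−x₀)/L) (x₀ the left endpoint) one has ∫u_n²/∫(u_n')² = (L/(nπ))² → 0, so a(u_n,u_n)/||u_n||_{H^1}² → 1. Hence the optimal constant is α = 1.
Therefore α = 1.


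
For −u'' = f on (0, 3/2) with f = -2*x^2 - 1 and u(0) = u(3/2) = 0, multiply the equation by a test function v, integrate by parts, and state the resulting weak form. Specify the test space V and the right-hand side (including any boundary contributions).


V = H^1_0(0, 3/2) (so v(0) = v(3/2) = 0); weak form: ∫_0^3/2 u'v' dx = ∫_0^3/2 (-2*x^2 - 1) v dx for all v ∈ V.

Multiply both sides by a test function v and integrate from 0 to 3/2:
  ∫_0^3/2 −u''(x) v(x) dx = ∫_0^3/2 f(x) v(x) dx.
Integrate the LHS by parts once:
  ∫_0^3/2 −u'' v dx = −[u'(x) v(x)]_0^3/2 + ∫_0^3/2 u'(x) v'(x) dx.
Thus ∫_0^3/2 u'(x) v'(x) dx = ∫_0^3/2 f(x) v(x) dx + [u'(x) v(x)]_0^3/2.
Choose V so that boundary terms are either known or forced to vanish.
u is Dirichlet: u(0) = u(3/2) = 0. Let V = H^1_0(0, 3/2); then v(0) = v(3/2) = 0, and [u' v]_0^3/2 = 0.
Weak formulation: find u (satisfying any essential BC) such that ∫_0^3/2 u'(x) v'(x) dx = ∫_0^3/2 f v dx for all v ∈ V.
Substituting f(x) = -2*x^2 - 1, the right-hand side is ∫_0^3/2 (-2*x^2 - 1) v dx.


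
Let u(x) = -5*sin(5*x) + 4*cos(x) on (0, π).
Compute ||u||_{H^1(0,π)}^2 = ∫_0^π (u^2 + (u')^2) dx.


||u||_{H^1(0,π)}^2 = 341*π

u'(x) = -4*sin(x) - 25*cos(5*x).
Expand u² and (u')² and integrate term by term on (0, π), using: for integers n ≥ 1, ∫_0^π sin²(nx) dx = ∫_0^π cos²(nx) dx = π/2; for n ≠ n', ∫_0^π sin(nx)sin(n'x) dx = ∫_0^π cos(nx)cos(n'x) dx = 0; and by product-to-sum, ∫_0^π sin(nx)cos(n'x) dx = ½∫_0^π [sin((n+n')x) + sin((n−n')x)] dx, which is 0 when n+n' is even and 2n/(n²−n'²) when n+n' is odd (it need not vanish on (0, π)).
  u² squared terms: (-5)²·∫sin(5x)² dx = 25·π/2 = 25*π/2;  (4)²·∫cos(x)² dx = 16·π/2 = 8*π.
  u² cross terms: 2·(-5)·(4)·∫sin(5x)·cos(x) dx = -40·(0) = 0.
  So ∫_0^π u² dx = 25*π/2 + 8*π + 0 = 41*π/2.
  (u')² squared terms: (-25)²·∫cos(5x)² dx = 625·π/2 = 625*π/2;  (-4)²·∫sin(x)² dx = 16·π/2 = 8*π.
  (u')² cross terms: 2·(-25)·(-4)·∫cos(5x)·sin(x) dx = 200·(0) = 0.
  So ∫_0^π (u')² dx = 625*π/2 + 8*π + 0 = 641*π/2.
||u||_{H^1}^2 = (41*π/2) + (641*π/2) = 341*π.


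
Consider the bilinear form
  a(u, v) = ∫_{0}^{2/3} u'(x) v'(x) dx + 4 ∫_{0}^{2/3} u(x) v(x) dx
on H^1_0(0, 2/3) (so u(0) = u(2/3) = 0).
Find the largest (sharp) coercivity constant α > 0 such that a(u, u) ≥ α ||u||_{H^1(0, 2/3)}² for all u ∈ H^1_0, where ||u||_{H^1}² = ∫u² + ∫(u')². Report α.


α = 1

Coercivity of a(·,·) on H^1_0(0, 2/3) means a(u, u) ≥ α ||u||_{H^1}² for every u ∈ H^1_0.
The interval has length L = 2/3, and Poincaré/coercivity depend only on L. Here a(u, u) = ∫(u')² + (4)·∫u².
Here c = 4 ≥ 1, so a(u,u) = ∫(u')² + c∫u² ≥ ∫(u')² + ∫u² = ||u||_{H^1}², i.e. α = 1 works. No larger α is possible: a(u,u) ≥ α||u||_{H^1}² means (1−α)∫(u')² ≥ (α−c)∫u², and for the modes u_n = sin(nπ(x−x₀)/L) (x₀ the left endpoint) one has ∫u_n²/∫(u_n')² = (L/(nπ))² → 0, so a(u_n,u_n)/||u_n||_{H^1}² → 1. Hence the optimal constant is α = 1.
Therefore α = 1.


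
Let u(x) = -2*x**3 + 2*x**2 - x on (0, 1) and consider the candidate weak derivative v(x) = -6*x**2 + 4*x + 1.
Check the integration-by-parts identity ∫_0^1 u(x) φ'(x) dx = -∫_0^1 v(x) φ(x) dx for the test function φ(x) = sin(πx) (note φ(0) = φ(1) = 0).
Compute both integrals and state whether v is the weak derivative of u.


LHS = -24/π^3 + 4/π, RHS = -24/π^3. No, v is not the weak derivative of u.

u(x) = -2*x**3 + 2*x**2 - x, classical derivative u'(x) = -6*x**2 + 4*x - 1.
φ(x) = sin(πx), so φ'(x) = π*cos(π*x).
Note φ(0) = φ(1) = 0, so the boundary term u·φ vanishes.
LHS = ∫_0^1 u(x) φ'(x) dx = ∫_0^1 (-2*π*x^3*cos(π*x) + 2*π*x^2*cos(π*x) - π*x*cos(π*x)) dx. Term by term:
  ∫_0^1 -π*x*cos(π*x) dx = 2/π;  ∫_0^1 -2*π*x^3*cos(π*x) dx = -24/π^3 + 6/π;  ∫_0^1 2*π*x^2*cos(π*x) dx = -4/π.
Sum: 2/π + -24/π^3 + 6/π − 4/π = -24/π^3 + 4/π.
So LHS = -24/π^3 + 4/π.
∫_0^1 v(x) φ(x) dx = ∫_0^1 (-6*x^2*sin(π*x) + 4*x*sin(π*x) + sin(π*x)) dx. Term by term:
  ∫_0^1 -6*x^2*sin(π*x) dx = -6/π + 24/π^3;  ∫_0^1 4*x*sin(π*x) dx = 4/π;  ∫_0^1 sin(π*x) dx = 2/π.
Sum: -6/π + 24/π^3 + 4/π + 2/π = 24/π^3.
So RHS = -∫_0^1 v(x) φ(x) dx = -24/π^3.
LHS − RHS = 4/π ≠ 0, so the identity fails.
(For a valid weak derivative the identity must hold for EVERY test function, in particular this one. The failure shows v is NOT the weak derivative of u.)
Correct weak derivative would be u'(x) = -6*x**2 + 4*x - 1.


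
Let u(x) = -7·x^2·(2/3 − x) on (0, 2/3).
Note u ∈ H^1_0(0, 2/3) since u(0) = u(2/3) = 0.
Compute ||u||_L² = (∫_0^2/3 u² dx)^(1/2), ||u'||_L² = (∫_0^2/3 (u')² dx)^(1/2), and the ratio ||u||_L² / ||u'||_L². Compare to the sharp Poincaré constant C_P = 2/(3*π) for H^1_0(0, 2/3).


||u||_L² / ||u'||_L² = sqrt(14)/21 < C_P = 2/(3*π).

u(x) = -7·x^2·(2/3 − x), so u'(x) = 7*x*(9*x - 4)/3.
u(x) = -7·x^2·(2/3 − x) vanishes at x = 0 and x = 2/3, so u ∈ H^1_0(0, 2/3). Differentiate via the product rule and integrate the resulting polynomials term by term.
  ∫_0^2/3 u² dx = ∫_0^2/3 (49*x^6 - 196*x^5/3 + 196*x^4/9) dx. Term by term:
    ∫_0^2/3 49*x^6 dx = 896/2187;  ∫_0^2/3 -196*x^5/3 dx = -6272/6561;  ∫_0^2/3 196*x^4/9 dx = 6272/10935.
  Sum: 896/2187 − 6272/6561 + 6272/10935 = 896/32805.
  ∫_0^2/3 (u')² dx = ∫_0^2/3 (441*x^4 - 392*x^3 + 784*x^2/9) dx. Term by term:
    ∫_0^2/3 441*x^4 dx = 1568/135;  ∫_0^2/3 -392*x^3 dx = -1568/81;  ∫_0^2/3 784*x^2/9 dx = 6272/729.
  Sum: 1568/135 − 1568/81 + 6272/729 = 3136/3645.
∫_0^2/3 u² dx = 896/32805, so ||u||_L² = 8*sqrt(70)/405.
∫_0^2/3 (u')² dx = 3136/3645, so ||u'||_L² = 56*sqrt(5)/135.
Ratio ||u||_L² / ||u'||_L² = sqrt(14)/21.
Sharp Poincaré constant on H^1_0(0, 2/3) is C_P = L/π = 2/(3*π), achieved by sin(3*π/2·x).
A polynomial bump cannot attain the sharp Poincaré constant (only the first sine eigenfunction does), so the ratio is strictly less than C_P, consistent with ||u||_L² ≤ C_P ||u'||_L².


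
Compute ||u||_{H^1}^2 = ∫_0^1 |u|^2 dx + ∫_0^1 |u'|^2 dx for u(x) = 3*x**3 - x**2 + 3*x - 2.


||u||_{H^1}^2 = 1321/42

The H^1 norm (squared) on an interval (0, L) is
  ||u||_{H^1}^2 = ∫_0^L u(x)^2 dx + ∫_0^L u'(x)^2 dx.
Compute u'(x) = 9*x**2 - 2*x + 3.
Then u(x)^2 = 9*x**6 - 6*x**5 + 19*x**4 - 18*x**3 + 13*x**2 - 12*x + 4 and u'(x)^2 = 81*x**4 - 36*x**3 + 58*x**2 - 12*x + 9.
Integrate each monomial from 0 to 1 using ∫_0^1 c·x^n dx = c·1^(n+1)/(n+1):
  ∫_0^1 u(x)^2 dx = ∫_0^1 (9*x^6 - 6*x^5 + 19*x^4 - 18*x^3 + 13*x^2 - 12*x + 4) dx. Term by term:
    ∫_0^1 9*x^6 dx = 9/7;  ∫_0^1 -6*x^5 dx = -1;  ∫_0^1 19*x^4 dx = 19/5;
    ∫_0^1 -18*x^3 dx = -9/2;  ∫_0^1 13*x^2 dx = 13/3;  ∫_0^1 -12*x dx = -6;
    ∫_0^1 4 dx = 4.
  Sum: 9/7 − 1 + 19/5 − 9/2 + 13/3 − 6 + 4 = 403/210.
  ∫_0^1 u'(x)^2 dx = ∫_0^1 (81*x^4 - 36*x^3 + 58*x^2 - 12*x + 9) dx. Term by term:
    ∫_0^1 81*x^4 dx = 81/5;  ∫_0^1 -36*x^3 dx = -9;  ∫_0^1 58*x^2 dx = 58/3;
    ∫_0^1 -12*x dx = -6;  ∫_0^1 9 dx = 9.
  Sum: 81/5 − 9 + 58/3 − 6 + 9 = 443/15.
Adding: ||u||_{H^1}^2 = 403/210 + 443/15 = 1321/42.


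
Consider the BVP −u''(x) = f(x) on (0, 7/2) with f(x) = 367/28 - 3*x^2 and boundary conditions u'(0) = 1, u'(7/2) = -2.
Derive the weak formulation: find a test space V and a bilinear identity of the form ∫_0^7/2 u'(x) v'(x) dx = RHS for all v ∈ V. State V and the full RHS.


V = H^1(0, 7/2) (v unrestricted at boundary; u is determined up to an additive constant); weak form: ∫_0^7/2 u'v' dx = ∫_0^7/2 (367/28 - 3*x^2) v dx − 2·v(7/2) − v(0) for all v ∈ V.

Multiply both sides by a test function v and integrate from 0 to 7/2:
  ∫_0^7/2 −u''(x) v(x) dx = ∫_0^7/2 f(x) v(x) dx.
Integrate the LHS by parts once:
  ∫_0^7/2 −u'' v dx = −[u'(x) v(x)]_0^7/2 + ∫_0^7/2 u'(x) v'(x) dx.
Thus ∫_0^7/2 u'(x) v'(x) dx = ∫_0^7/2 f(x) v(x) dx + [u'(x) v(x)]_0^7/2.
Choose V so that boundary terms are either known or forced to vanish.
u has inhomogeneous Neumann u'(0) = 1, u'(7/2) = -2. [u' v]_0^7/2 = (-2)·v(7/2) − (1)·v(0) = − 2·v(7/2) − v(0). Take V = H^1(0, 7/2); boundary term becomes part of RHS.
Weak formulation: find u (satisfying any essential BC) such that ∫_0^7/2 u'(x) v'(x) dx = ∫_0^7/2 f v dx − 2·v(7/2) − v(0) for all v ∈ V (Neumann data are natural BCs: they enter the RHS as boundary terms).
Substituting f(x) = 367/28 - 3*x^2, the right-hand side is ∫_0^7/2 (367/28 - 3*x^2) v dx − 2·v(7/2) − v(0).
Compatibility check (pure Neumann): taking v ≡ 1 ∈ V gives 0 = ∫_0^7/2 f dx + (-2) − (1), i.e. ∫_0^7/2 f dx must equal u'(0) − u'(7/2) = 3. Indeed ∫_0^7/2 (367/28 - 3*x^2) dx = 3, so the data are compatible. The solution is then unique only up to an additive constant (fix it e.g. by requiring ∫_0^7/2 u dx = 0).


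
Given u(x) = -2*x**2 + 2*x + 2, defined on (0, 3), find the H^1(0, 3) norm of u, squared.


||u||_{H^1}^2 = 642/5

The H^1 norm (squared) on an interval (0, L) is
  ||u||_{H^1}^2 = ∫_0^L u(x)^2 dx + ∫_0^L u'(x)^2 dx.
Compute u'(x) = 2 - 4*x.
Then u(x)^2 = 4*x**4 - 8*x**3 - 4*x**2 + 8*x + 4 and u'(x)^2 = 16*x**2 - 16*x + 4.
Integrate each monomial from 0 to 3 using ∫_0^3 c·x^n dx = c·3^(n+1)/(n+1):
  ∫_0^3 u(x)^2 dx = ∫_0^3 (4*x^4 - 8*x^3 - 4*x^2 + 8*x + 4) dx. Term by term:
    ∫_0^3 4*x^4 dx = 972/5;  ∫_0^3 -8*x^3 dx = -162;  ∫_0^3 -4*x^2 dx = -36;
    ∫_0^3 8*x dx = 36;  ∫_0^3 4 dx = 12.
  Sum: 972/5 − 162 − 36 + 36 + 12 = 222/5.
  ∫_0^3 u'(x)^2 dx = ∫_0^3 (16*x^2 - 16*x + 4) dx. Term by term:
    ∫_0^3 16*x^2 dx = 144;  ∫_0^3 -16*x dx = -72;  ∫_0^3 4 dx = 12.
  Sum: 144 − 72 + 12 = 84.
Adding: ||u||_{H^1}^2 = 222/5 + 84 = 642/5.


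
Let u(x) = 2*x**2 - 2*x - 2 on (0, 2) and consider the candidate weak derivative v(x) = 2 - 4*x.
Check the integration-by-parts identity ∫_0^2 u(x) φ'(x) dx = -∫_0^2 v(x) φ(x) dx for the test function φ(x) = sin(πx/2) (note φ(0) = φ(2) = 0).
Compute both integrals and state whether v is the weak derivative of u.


LHS = -8/π, RHS = 8/π. No, v is not the weak derivative of u.

u(x) = 2*x**2 - 2*x - 2, classical derivative u'(x) = 4*x - 2.
φ(x) = sin(πx/2), so φ'(x) = π*cos(π*x/2)/2.
Note φ(0) = φ(2) = 0, so the boundary term u·φ vanishes.
LHS = ∫_0^2 u(x) φ'(x) dx = ∫_0^2 (π*x^2*cos(π*x/2) - π*x*cos(π*x/2) - π*cos(π*x/2)) dx. Term by term:
  ∫_0^2 -π*cos(π*x/2) dx = 0;  ∫_0^2 π*x^2*cos(π*x/2) dx = -16/π;  ∫_0^2 -π*x*cos(π*x/2) dx = 8/π.
Sum: 0 − 16/π + 8/π = -8/π.
So LHS = -8/π.
∫_0^2 v(x) φ(x) dx = ∫_0^2 (-4*x*sin(π*x/2) + 2*sin(π*x/2)) dx. Term by term:
  ∫_0^2 2*sin(π*x/2) dx = 8/π;  ∫_0^2 -4*x*sin(π*x/2) dx = -16/π.
Sum: 8/π − 16/π = -8/π.
So RHS = -∫_0^2 v(x) φ(x) dx = 8/π.
LHS − RHS = -16/π ≠ 0, so the identity fails.
(For a valid weak derivative the identity must hold for EVERY test function, in particular this one. The failure shows v is NOT the weak derivative of u.)
Correct weak derivative would be u'(x) = 4*x - 2.


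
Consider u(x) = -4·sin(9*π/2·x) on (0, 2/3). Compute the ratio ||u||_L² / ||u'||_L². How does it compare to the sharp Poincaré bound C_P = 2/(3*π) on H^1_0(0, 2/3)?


||u||_L² / ||u'||_L² = 2/(9*π) < C_P = 2/(3*π).

u(x) = -4·sin(9*π/2·x), so u'(x) = -18*π*cos(9*π*x/2).
Writing u(x) = A·sin(kπx/L) with A = -4 and k = 3, use ∫_0^L sin²(kπx/L) dx = L/2 and ∫_0^L cos²(kπx/L) dx = L/2.
u² = 16·sin²(9*π/2·x) and (u')² = 324*π^2·cos²(9*π/2·x), and each of sin², cos² integrates to L/2 = 1/3 over (0, 2/3).
∫_0^2/3 u² dx = 16/3, so ||u||_L² = 4*sqrt(3)/3.
∫_0^2/3 (u')² dx = 108*π^2, so ||u'||_L² = 6*sqrt(3)*π.
Ratio ||u||_L² / ||u'||_L² = 2/(9*π).
Sharp Poincaré constant on H^1_0(0, 2/3) is C_P = L/π = 2/(3*π), achieved by sin(3*π/2·x).
This is the k = 3 harmonic; the ratio L/(kπ) is strictly less than C_P = L/π, consistent with the sharp inequality ||u||_L² ≤ C_P ||u'||_L².


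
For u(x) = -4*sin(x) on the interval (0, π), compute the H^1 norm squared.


||u||_{H^1(0,π)}^2 = 16*π

u'(x) = -4*cos(x).
Expand u² and (u')² and integrate term by term on (0, π), using: for integers n ≥ 1, ∫_0^π sin²(nx) dx = ∫_0^π cos²(nx) dx = π/2; for n ≠ n', ∫_0^π sin(nx)sin(n'x) dx = ∫_0^π cos(nx)cos(n'x) dx = 0; and by product-to-sum, ∫_0^π sin(nx)cos(n'x) dx = ½∫_0^π [sin((n+n')x) + sin((n−n')x)] dx, which is 0 when n+n' is even and 2n/(n²−n'²) when n+n' is odd (it need not vanish on (0, π)).
  u² squared terms: (-4)²·∫sin(x)² dx = 16·π/2 = 8*π.
  So ∫_0^π u² dx = 8*π.
  (u')² squared terms: (-4)²·∫cos(x)² dx = 16·π/2 = 8*π.
  So ∫_0^π (u')² dx = 8*π.
||u||_{H^1}^2 = (8*π) + (8*π) = 16*π.


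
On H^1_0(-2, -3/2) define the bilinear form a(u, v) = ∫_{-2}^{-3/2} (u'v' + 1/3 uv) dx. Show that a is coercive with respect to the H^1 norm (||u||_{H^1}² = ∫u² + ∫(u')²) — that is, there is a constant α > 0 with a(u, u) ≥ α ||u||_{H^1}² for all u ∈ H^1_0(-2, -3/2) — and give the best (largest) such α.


α = (1 + 12*π^2)/(3*(1 + 4*π^2))

Coercivity of a(·,·) on H^1_0(-2, -3/2) means a(u, u) ≥ α ||u||_{H^1}² for every u ∈ H^1_0.
The interval has length L = 1/2, and Poincaré/coercivity depend only on L. Here a(u, u) = ∫(u')² + (1/3)·∫u².
Here 0 < c = 1/3 < 1. The condition a(u,u) ≥ α||u||_{H^1}² reads (1−α)∫(u')² ≥ (α−c)∫u². Any admissible α is ≤ 1 (rapidly oscillating u have ∫u²/∫(u')² → 0), and α = 1 would force 0 ≥ (1−c)∫u², impossible since c < 1; so 1−α > 0. By the sharp Poincaré inequality on H^1_0 of an interval of length L, ∫(u')² ≥ (π/L)²∫u² with equality for the first sine mode sin(π(x−x₀)/L) (x₀ the left endpoint), so the inequality holds for all u iff (1−α)(π/L)² ≥ α − c, i.e. α ≤ ((π/L)² + c)/((π/L)² + 1) = (1 + c(L/π)²)/(1 + (L/π)²). With (π/L)² = 4*π^2 and c = 1/3, the largest admissible constant is α = ((π/L)² + c)/((π/L)² + 1).
Simplifying, α = (1 + 12*π^2)/(3*(1 + 4*π^2)).


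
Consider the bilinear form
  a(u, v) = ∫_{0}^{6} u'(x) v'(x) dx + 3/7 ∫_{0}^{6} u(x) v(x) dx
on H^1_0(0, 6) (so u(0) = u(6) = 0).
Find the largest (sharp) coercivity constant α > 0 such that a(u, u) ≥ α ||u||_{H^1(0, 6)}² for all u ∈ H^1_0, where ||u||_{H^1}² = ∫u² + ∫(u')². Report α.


α = (π^2 + 108/7)/(π^2 + 36)

Coercivity of a(·,·) on H^1_0(0, 6) means a(u, u) ≥ α ||u||_{H^1}² for every u ∈ H^1_0.
The interval has length L = 6, and Poincaré/coercivity depend only on L. Here a(u, u) = ∫(u')² + (3/7)·∫u².
Here 0 < c = 3/7 < 1. The condition a(u,u) ≥ α||u||_{H^1}² reads (1−α)∫(u')² ≥ (α−c)∫u². Any admissible α is ≤ 1 (rapidly oscillating u have ∫u²/∫(u')² → 0), and α = 1 would force 0 ≥ (1−c)∫u², impossible since c < 1; so 1−α > 0. By the sharp Poincaré inequality on H^1_0 of an interval of length L, ∫(u')² ≥ (π/L)²∫u² with equality for the first sine mode sin(π(x−x₀)/L) (x₀ the left endpoint), so the inequality holds for all u iff (1−α)(π/L)² ≥ α − c, i.e. α ≤ ((π/L)² + c)/((π/L)² + 1) = (1 + c(L/π)²)/(1 + (L/π)²). With (π/L)² = π^2/36 and c = 3/7, the largest admissible constant is α = ((π/L)² + c)/((π/L)² + 1).
Simplifying, α = (π^2 + 108/7)/(π^2 + 36).


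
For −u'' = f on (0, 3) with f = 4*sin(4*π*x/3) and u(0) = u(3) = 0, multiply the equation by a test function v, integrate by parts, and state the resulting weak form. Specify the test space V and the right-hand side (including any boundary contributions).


V = H^1_0(0, 3) (so v(0) = v(3) = 0); weak form: ∫_0^3 u'v' dx = ∫_0^3 (4*sin(4*π*x/3)) v dx for all v ∈ V.

Multiply both sides by a test function v and integrate from 0 to 3:
  ∫_0^3 −u''(x) v(x) dx = ∫_0^3 f(x) v(x) dx.
Integrate the LHS by parts once:
  ∫_0^3 −u'' v dx = −[u'(x) v(x)]_0^3 + ∫_0^3 u'(x) v'(x) dx.
Thus ∫_0^3 u'(x) v'(x) dx = ∫_0^3 f(x) v(x) dx + [u'(x) v(x)]_0^3.
Choose V so that boundary terms are either known or forced to vanish.
u is Dirichlet: u(0) = u(3) = 0. Let V = H^1_0(0, 3); then v(0) = v(3) = 0, and [u' v]_0^3 = 0.
Weak formulation: find u (satisfying any essential BC) such that ∫_0^3 u'(x) v'(x) dx = ∫_0^3 f v dx for all v ∈ V.
Substituting f(x) = 4*sin(4*π*x/3), the right-hand side is ∫_0^3 (4*sin(4*π*x/3)) v dx.


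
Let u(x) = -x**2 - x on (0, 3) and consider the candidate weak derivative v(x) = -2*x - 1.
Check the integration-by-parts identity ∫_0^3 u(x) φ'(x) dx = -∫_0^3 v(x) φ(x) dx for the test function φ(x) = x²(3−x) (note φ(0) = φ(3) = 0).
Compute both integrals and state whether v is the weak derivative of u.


LHS = 621/20, RHS = 621/20. Yes, v = u' weakly.

u(x) = -x**2 - x, classical derivative u'(x) = -2*x - 1.
φ(x) = x²(3−x), so φ'(x) = 3*x*(2 - x).
Note φ(0) = φ(3) = 0, so the boundary term u·φ vanishes.
LHS = ∫_0^3 u(x) φ'(x) dx = ∫_0^3 (3*x^4 - 3*x^3 - 6*x^2) dx. Term by term:
  ∫_0^3 3*x^4 dx = 729/5;  ∫_0^3 -3*x^3 dx = -243/4;  ∫_0^3 -6*x^2 dx = -54.
Sum: 729/5 − 243/4 − 54 = 621/20.
So LHS = 621/20.
∫_0^3 v(x) φ(x) dx = ∫_0^3 (2*x^4 - 5*x^3 - 3*x^2) dx. Term by term:
  ∫_0^3 2*x^4 dx = 486/5;  ∫_0^3 -5*x^3 dx = -405/4;  ∫_0^3 -3*x^2 dx = -27.
Sum: 486/5 − 405/4 − 27 = -621/20.
So RHS = -∫_0^3 v(x) φ(x) dx = 621/20.
LHS = RHS, so the identity holds for this test φ.
Moreover u is smooth here and v(x) = u'(x) = -2*x - 1 pointwise, so the identity holds for every test function. Hence v is the weak derivative of u.


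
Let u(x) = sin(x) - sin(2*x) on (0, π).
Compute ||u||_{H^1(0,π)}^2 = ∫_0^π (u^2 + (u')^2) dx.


||u||_{H^1(0,π)}^2 = 7*π/2

u'(x) = cos(x) - 2*cos(2*x).
Expand u² and (u')² and integrate term by term on (0, π), using: for integers n ≥ 1, ∫_0^π sin²(nx) dx = ∫_0^π cos²(nx) dx = π/2; for n ≠ n', ∫_0^π sin(nx)sin(n'x) dx = ∫_0^π cos(nx)cos(n'x) dx = 0; and by product-to-sum, ∫_0^π sin(nx)cos(n'x) dx = ½∫_0^π [sin((n+n')x) + sin((n−n')x)] dx, which is 0 when n+n' is even and 2n/(n²−n'²) when n+n' is odd (it need not vanish on (0, π)).
  u² squared terms: (-1)²·∫sin(2x)² dx = 1·π/2 = π/2;  (1)²·∫sin(x)² dx = 1·π/2 = π/2.
  u² cross terms: 2·(-1)·(1)·∫sin(2x)·sin(x) dx = -2·(0) = 0.
  So ∫_0^π u² dx = π/2 + π/2 + 0 = π.
  (u')² squared terms: (-2)²·∫cos(2x)² dx = 4·π/2 = 2*π;  (1)²·∫cos(x)² dx = 1·π/2 = π/2.
  (u')² cross terms: 2·(-2)·(1)·∫cos(2x)·cos(x) dx = -4·(0) = 0.
  So ∫_0^π (u')² dx = 2*π + π/2 + 0 = 5*π/2.
||u||_{H^1}^2 = (π) + (5*π/2) = 7*π/2.


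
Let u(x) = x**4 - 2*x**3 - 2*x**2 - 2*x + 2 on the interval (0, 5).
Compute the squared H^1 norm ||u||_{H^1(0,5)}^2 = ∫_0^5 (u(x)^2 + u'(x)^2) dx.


||u||_{H^1}^2 = 13208515/126

The H^1 norm (squared) on an interval (0, L) is
  ||u||_{H^1}^2 = ∫_0^L u(x)^2 dx + ∫_0^L u'(x)^2 dx.
Compute u'(x) = 4*x**3 - 6*x**2 - 4*x - 2.
Then u(x)^2 = x**8 - 4*x**7 + 4*x**5 + 16*x**4 - 4*x**2 - 8*x + 4 and u'(x)^2 = 16*x**6 - 48*x**5 + 4*x**4 + 32*x**3 + 40*x**2 + 16*x + 4.
Integrate each monomial from 0 to 5 using ∫_0^5 c·x^n dx = c·5^(n+1)/(n+1):
  ∫_0^5 u(x)^2 dx = ∫_0^5 (x^8 - 4*x^7 + 4*x^5 + 16*x^4 - 4*x^2 - 8*x + 4) dx. Term by term:
    ∫_0^5 x^8 dx = 1953125/9;  ∫_0^5 -4*x^7 dx = -390625/2;  ∫_0^5 4*x^5 dx = 31250/3;
    ∫_0^5 16*x^4 dx = 10000;  ∫_0^5 -4*x^2 dx = -500/3;  ∫_0^5 -8*x dx = -100;
    ∫_0^5 4 dx = 20.
  Sum: 1953125/9 − 390625/2 + 31250/3 + 10000 − 500/3 − 100 + 20 = 753685/18.
  ∫_0^5 u'(x)^2 dx = ∫_0^5 (16*x^6 - 48*x^5 + 4*x^4 + 32*x^3 + 40*x^2 + 16*x + 4) dx. Term by term:
    ∫_0^5 16*x^6 dx = 1250000/7;  ∫_0^5 -48*x^5 dx = -125000;  ∫_0^5 4*x^4 dx = 2500;
    ∫_0^5 32*x^3 dx = 5000;  ∫_0^5 40*x^2 dx = 5000/3;  ∫_0^5 16*x dx = 200;
    ∫_0^5 4 dx = 20.
  Sum: 1250000/7 − 125000 + 2500 + 5000 + 5000/3 + 200 + 20 = 1322120/21.
Adding: ||u||_{H^1}^2 = 753685/18 + 1322120/21 = 13208515/126.


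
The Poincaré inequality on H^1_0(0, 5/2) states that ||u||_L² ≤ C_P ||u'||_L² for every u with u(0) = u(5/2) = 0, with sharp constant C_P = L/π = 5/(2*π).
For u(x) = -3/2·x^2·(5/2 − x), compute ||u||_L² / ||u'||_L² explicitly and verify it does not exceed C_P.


||u||_L² / ||u'||_L² = 5*sqrt(14)/28 < C_P = 5/(2*π).

u(x) = -3/2·x^2·(5/2 − x), so u'(x) = 3*x*(3*x - 5)/2.
u(x) = -3/2·x^2·(5/2 − x) vanishes at x = 0 and x = 5/2, so u ∈ H^1_0(0, 5/2). Differentiate via the product rule and integrate the resulting polynomials term by term.
  ∫_0^5/2 u² dx = ∫_0^5/2 (9*x^6/4 - 45*x^5/4 + 225*x^4/16) dx. Term by term:
    ∫_0^5/2 9*x^6/4 dx = 703125/3584;  ∫_0^5/2 -45*x^5/4 dx = -234375/512;  ∫_0^5/2 225*x^4/16 dx = 140625/512.
  Sum: 703125/3584 − 234375/512 + 140625/512 = 46875/3584.
  ∫_0^5/2 (u')² dx = ∫_0^5/2 (81*x^4/4 - 135*x^3/2 + 225*x^2/4) dx. Term by term:
    ∫_0^5/2 81*x^4/4 dx = 50625/128;  ∫_0^5/2 -135*x^3/2 dx = -84375/128;  ∫_0^5/2 225*x^2/4 dx = 9375/32.
  Sum: 50625/128 − 84375/128 + 9375/32 = 1875/64.
∫_0^5/2 u² dx = 46875/3584, so ||u||_L² = 125*sqrt(42)/224.
∫_0^5/2 (u')² dx = 1875/64, so ||u'||_L² = 25*sqrt(3)/8.
Ratio ||u||_L² / ||u'||_L² = 5*sqrt(14)/28.
Sharp Poincaré constant on H^1_0(0, 5/2) is C_P = L/π = 5/(2*π), achieved by sin(2*π/5·x).
A polynomial bump cannot attain the sharp Poincaré constant (only the first sine eigenfunction does), so the ratio is strictly less than C_P, consistent with ||u||_L² ≤ C_P ||u'||_L².


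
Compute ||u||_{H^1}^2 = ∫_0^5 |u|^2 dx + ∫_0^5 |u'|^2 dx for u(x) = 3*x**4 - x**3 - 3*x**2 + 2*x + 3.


||u||_{H^1}^2 = 241717235/84

The H^1 norm (squared) on an interval (0, L) is
  ||u||_{H^1}^2 = ∫_0^L u(x)^2 dx + ∫_0^L u'(x)^2 dx.
Compute u'(x) = 12*x**3 - 3*x**2 - 6*x + 2.
Then u(x)^2 = 9*x**8 - 6*x**7 - 17*x**6 + 18*x**5 + 23*x**4 - 18*x**3 - 14*x**2 + 12*x + 9 and u'(x)^2 = 144*x**6 - 72*x**5 - 135*x**4 + 84*x**3 + 24*x**2 - 24*x + 4.
Integrate each monomial from 0 to 5 using ∫_0^5 c·x^n dx = c·5^(n+1)/(n+1):
  ∫_0^5 u(x)^2 dx = ∫_0^5 (9*x^8 - 6*x^7 - 17*x^6 + 18*x^5 + 23*x^4 - 18*x^3 - 14*x^2 + 12*x + 9) dx. Term by term:
    ∫_0^5 9*x^8 dx = 1953125;  ∫_0^5 -6*x^7 dx = -1171875/4;  ∫_0^5 -17*x^6 dx = -1328125/7;
    ∫_0^5 18*x^5 dx = 46875;  ∫_0^5 23*x^4 dx = 14375;  ∫_0^5 -18*x^3 dx = -5625/2;
    ∫_0^5 -14*x^2 dx = -1750/3;  ∫_0^5 12*x dx = 150;  ∫_0^5 9 dx = 45.
  Sum: 1953125 − 1171875/4 − 1328125/7 + 46875 + 14375 − 5625/2 − 1750/3 + 150 + 45 = 128391755/84.
  ∫_0^5 u'(x)^2 dx = ∫_0^5 (144*x^6 - 72*x^5 - 135*x^4 + 84*x^3 + 24*x^2 - 24*x + 4) dx. Term by term:
    ∫_0^5 144*x^6 dx = 11250000/7;  ∫_0^5 -72*x^5 dx = -187500;  ∫_0^5 -135*x^4 dx = -84375;
    ∫_0^5 84*x^3 dx = 13125;  ∫_0^5 24*x^2 dx = 1000;  ∫_0^5 -24*x dx = -300;
    ∫_0^5 4 dx = 20.
  Sum: 11250000/7 − 187500 − 84375 + 13125 + 1000 − 300 + 20 = 9443790/7.
Adding: ||u||_{H^1}^2 = 128391755/84 + 9443790/7 = 241717235/84.


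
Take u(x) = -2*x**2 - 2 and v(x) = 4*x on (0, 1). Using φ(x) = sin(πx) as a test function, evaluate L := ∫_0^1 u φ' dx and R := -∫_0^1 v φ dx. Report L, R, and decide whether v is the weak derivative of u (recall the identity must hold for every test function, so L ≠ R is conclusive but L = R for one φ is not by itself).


LHS = 4/π, RHS = -4/π. No, v is not the weak derivative of u.

u(x) = -2*x**2 - 2, classical derivative u'(x) = -4*x.
φ(x) = sin(πx), so φ'(x) = π*cos(π*x).
Note φ(0) = φ(1) = 0, so the boundary term u·φ vanishes.
LHS = ∫_0^1 u(x) φ'(x) dx = ∫_0^1 (-2*π*x^2*cos(π*x) - 2*π*cos(π*x)) dx. Term by term:
  ∫_0^1 -2*π*cos(π*x) dx = 0;  ∫_0^1 -2*π*x^2*cos(π*x) dx = 4/π.
Sum: 0 + 4/π = 4/π.
So LHS = 4/π.
∫_0^1 v(x) φ(x) dx = ∫_0^1 (4*x*sin(π*x)) dx. Term by term:
  ∫_0^1 4*x*sin(π*x) dx = 4/π.
So RHS = -∫_0^1 v(x) φ(x) dx = -4/π.
LHS − RHS = 8/π ≠ 0, so the identity fails.
(For a valid weak derivative the identity must hold for EVERY test function, in particular this one. The failure shows v is NOT the weak derivative of u.)
Correct weak derivative would be u'(x) = -4*x.


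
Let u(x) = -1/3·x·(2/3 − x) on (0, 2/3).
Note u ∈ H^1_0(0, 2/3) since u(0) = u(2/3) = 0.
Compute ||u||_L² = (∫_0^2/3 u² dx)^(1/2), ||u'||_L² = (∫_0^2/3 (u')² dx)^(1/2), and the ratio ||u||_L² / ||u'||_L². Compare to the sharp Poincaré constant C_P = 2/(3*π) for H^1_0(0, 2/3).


||u||_L² / ||u'||_L² = sqrt(10)/15 < C_P = 2/(3*π).

u(x) = -1/3·x·(2/3 − x), so u'(x) = 2*x/3 - 2/9.
u(x) = -1/3·x·(2/3 − x) vanishes at x = 0 and x = 2/3, so u ∈ H^1_0(0, 2/3). Differentiate via the product rule and integrate the resulting polynomials term by term.
  ∫_0^2/3 u² dx = ∫_0^2/3 (x^4/9 - 4*x^3/27 + 4*x^2/81) dx. Term by term:
    ∫_0^2/3 x^4/9 dx = 32/10935;  ∫_0^2/3 -4*x^3/27 dx = -16/2187;  ∫_0^2/3 4*x^2/81 dx = 32/6561.
  Sum: 32/10935 − 16/2187 + 32/6561 = 16/32805.
  ∫_0^2/3 (u')² dx = ∫_0^2/3 (4*x^2/9 - 8*x/27 + 4/81) dx. Term by term:
    ∫_0^2/3 4*x^2/9 dx = 32/729;  ∫_0^2/3 -8*x/27 dx = -16/243;  ∫_0^2/3 4/81 dx = 8/243.
  Sum: 32/729 − 16/243 + 8/243 = 8/729.
∫_0^2/3 u² dx = 16/32805, so ||u||_L² = 4*sqrt(5)/405.
∫_0^2/3 (u')² dx = 8/729, so ||u'||_L² = 2*sqrt(2)/27.
Ratio ||u||_L² / ||u'||_L² = sqrt(10)/15.
Sharp Poincaré constant on H^1_0(0, 2/3) is C_P = L/π = 2/(3*π), achieved by sin(3*π/2·x).
A polynomial bump cannot attain the sharp Poincaré constant (only the first sine eigenfunction does), so the ratio is strictly less than C_P, consistent with ||u||_L² ≤ C_P ||u'||_L².


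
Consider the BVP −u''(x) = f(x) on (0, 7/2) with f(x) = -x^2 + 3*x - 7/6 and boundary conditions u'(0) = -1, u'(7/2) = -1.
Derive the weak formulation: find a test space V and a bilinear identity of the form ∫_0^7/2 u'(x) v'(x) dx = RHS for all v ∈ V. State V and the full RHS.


V = H^1(0, 7/2) (v unrestricted at boundary; u is determined up to an additive constant); weak form: ∫_0^7/2 u'v' dx = ∫_0^7/2 (-x^2 + 3*x - 7/6) v dx − v(7/2) + v(0) for all v ∈ V.

Multiply both sides by a test function v and integrate from 0 to 7/2:
  ∫_0^7/2 −u''(x) v(x) dx = ∫_0^7/2 f(x) v(x) dx.
Integrate the LHS by parts once:
  ∫_0^7/2 −u'' v dx = −[u'(x) v(x)]_0^7/2 + ∫_0^7/2 u'(x) v'(x) dx.
Thus ∫_0^7/2 u'(x) v'(x) dx = ∫_0^7/2 f(x) v(x) dx + [u'(x) v(x)]_0^7/2.
Choose V so that boundary terms are either known or forced to vanish.
u has inhomogeneous Neumann u'(0) = -1, u'(7/2) = -1. [u' v]_0^7/2 = (-1)·v(7/2) − (-1)·v(0) = − v(7/2) + v(0). Take V = H^1(0, 7/2); boundary term becomes part of RHS.
Weak formulation: find u (satisfying any essential BC) such that ∫_0^7/2 u'(x) v'(x) dx = ∫_0^7/2 f v dx − v(7/2) + v(0) for all v ∈ V (Neumann data are natural BCs: they enter the RHS as boundary terms).
Substituting f(x) = -x^2 + 3*x - 7/6, the right-hand side is ∫_0^7/2 (-x^2 + 3*x - 7/6) v dx − v(7/2) + v(0).
Compatibility check (pure Neumann): taking v ≡ 1 ∈ V gives 0 = ∫_0^7/2 f dx + (-1) − (-1), i.e. ∫_0^7/2 f dx must equal u'(0) − u'(7/2) = 0. Indeed ∫_0^7/2 (-x^2 + 3*x - 7/6) dx = 0, so the data are compatible. The solution is then unique only up to an additive constant (fix it e.g. by requiring ∫_0^7/2 u dx = 0).


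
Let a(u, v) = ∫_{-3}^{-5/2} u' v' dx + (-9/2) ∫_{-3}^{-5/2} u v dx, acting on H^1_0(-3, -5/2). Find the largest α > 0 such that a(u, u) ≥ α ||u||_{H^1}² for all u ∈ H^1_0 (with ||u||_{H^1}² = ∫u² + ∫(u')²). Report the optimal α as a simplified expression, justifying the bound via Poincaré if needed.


α = (-9 + 8*π^2)/(2*(1 + 4*π^2))

Coercivity of a(·,·) on H^1_0(-3, -5/2) means a(u, u) ≥ α ||u||_{H^1}² for every u ∈ H^1_0.
The interval has length L = 1/2, and Poincaré/coercivity depend only on L. Here a(u, u) = ∫(u')² + (-9/2)·∫u².
Here c = -9/2 < 0 with |c| < (π/L)² = 4*π^2, so coercivity still holds. The condition a(u,u) ≥ α||u||_{H^1}² reads (1−α)∫(u')² ≥ (α−c)∫u². Any admissible α is ≤ 1 (rapidly oscillating u have ∫u²/∫(u')² → 0), and α = 1 would force 0 ≥ (1−c)∫u², impossible since c < 1; so 1−α > 0. By the sharp Poincaré inequality on H^1_0 of an interval of length L, ∫(u')² ≥ (π/L)²∫u² with equality for the first sine mode sin(π(x−x₀)/L) (x₀ the left endpoint), so the inequality holds for all u iff (1−α)(π/L)² ≥ α − c, i.e. α ≤ ((π/L)² + c)/((π/L)² + 1) = (1 + c(L/π)²)/(1 + (L/π)²). (Direct route, valid since c ≤ 0: Poincaré gives c∫u² ≥ c(L/π)²∫(u')², so a(u,u) ≥ (1 + c(L/π)²)∫(u')², while ||u||_{H^1}² ≤ (1 + (L/π)²)∫(u')²; dividing yields the same α.) With (π/L)² = 4*π^2 and c = -9/2, the largest admissible constant is α = ((π/L)² + c)/((π/L)² + 1).
Simplifying, α = (-9 + 8*π^2)/(2*(1 + 4*π^2)).


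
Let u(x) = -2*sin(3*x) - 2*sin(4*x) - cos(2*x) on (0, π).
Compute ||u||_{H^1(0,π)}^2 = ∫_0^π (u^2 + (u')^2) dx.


||u||_{H^1(0,π)}^2 = 24 + 113*π/2

u'(x) = 2*sin(2*x) - 6*cos(3*x) - 8*cos(4*x).
Expand u² and (u')² and integrate term by term on (0, π), using: for integers n ≥ 1, ∫_0^π sin²(nx) dx = ∫_0^π cos²(nx) dx = π/2; for n ≠ n', ∫_0^π sin(nx)sin(n'x) dx = ∫_0^π cos(nx)cos(n'x) dx = 0; and by product-to-sum, ∫_0^π sin(nx)cos(n'x) dx = ½∫_0^π [sin((n+n')x) + sin((n−n')x)] dx, which is 0 when n+n' is even and 2n/(n²−n'²) when n+n' is odd (it need not vanish on (0, π)).
  u² squared terms: (-1)²·∫cos(2x)² dx = 1·π/2 = π/2;  (-2)²·∫sin(3x)² dx = 4·π/2 = 2*π;  (-2)²·∫sin(4x)² dx = 4·π/2 = 2*π.
  u² cross terms: 2·(-1)·(-2)·∫cos(2x)·sin(3x) dx = 4·(6/5) = 24/5;  2·(-1)·(-2)·∫cos(2x)·sin(4x) dx = 4·(0) = 0;  2·(-2)·(-2)·∫sin(3x)·sin(4x) dx = 8·(0) = 0.
  So ∫_0^π u² dx = π/2 + 2*π + 2*π + 24/5 + 0 + 0 = 24/5 + 9*π/2.
  (u')² squared terms: (-8)²·∫cos(4x)² dx = 64·π/2 = 32*π;  (-6)²·∫cos(3x)² dx = 36·π/2 = 18*π;  (2)²·∫sin(2x)² dx = 4·π/2 = 2*π.
  (u')² cross terms: 2·(-8)·(-6)·∫cos(4x)·cos(3x) dx = 96·(0) = 0;  2·(-8)·(2)·∫cos(4x)·sin(2x) dx = -32·(0) = 0;  2·(-6)·(2)·∫cos(3x)·sin(2x) dx = -24·(-4/5) = 96/5.
  So ∫_0^π (u')² dx = 32*π + 18*π + 2*π + 0 + 0 + 96/5 = 96/5 + 52*π.
||u||_{H^1}^2 = (24/5 + 9*π/2) + (96/5 + 52*π) = 24 + 113*π/2.


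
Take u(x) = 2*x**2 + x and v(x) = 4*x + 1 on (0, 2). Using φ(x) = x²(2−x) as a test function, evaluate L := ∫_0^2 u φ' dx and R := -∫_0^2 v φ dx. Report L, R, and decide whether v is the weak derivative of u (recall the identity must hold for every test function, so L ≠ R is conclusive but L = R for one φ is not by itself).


LHS = -116/15, RHS = -116/15. Yes, v = u' weakly.

u(x) = 2*x**2 + x, classical derivative u'(x) = 4*x + 1.
φ(x) = x²(2−x), so φ'(x) = x*(4 - 3*x).
Note φ(0) = φ(2) = 0, so the boundary term u·φ vanishes.
LHS = ∫_0^2 u(x) φ'(x) dx = ∫_0^2 (-6*x^4 + 5*x^3 + 4*x^2) dx. Term by term:
  ∫_0^2 -6*x^4 dx = -192/5;  ∫_0^2 5*x^3 dx = 20;  ∫_0^2 4*x^2 dx = 32/3.
Sum: -192/5 + 20 + 32/3 = -116/15.
So LHS = -116/15.
∫_0^2 v(x) φ(x) dx = ∫_0^2 (-4*x^4 + 7*x^3 + 2*x^2) dx. Term by term:
  ∫_0^2 -4*x^4 dx = -128/5;  ∫_0^2 7*x^3 dx = 28;  ∫_0^2 2*x^2 dx = 16/3.
Sum: -128/5 + 28 + 16/3 = 116/15.
So RHS = -∫_0^2 v(x) φ(x) dx = -116/15.
LHS = RHS, so the identity holds for this test φ.
Moreover u is smooth here and v(x) = u'(x) = 4*x + 1 pointwise, so the identity holds for every test function. Hence v is the weak derivative of u.


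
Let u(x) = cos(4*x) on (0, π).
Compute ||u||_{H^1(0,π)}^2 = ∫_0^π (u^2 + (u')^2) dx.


||u||_{H^1(0,π)}^2 = 17*π/2

u'(x) = -4*sin(4*x).
Expand u² and (u')² and integrate term by term on (0, π), using: for integers n ≥ 1, ∫_0^π sin²(nx) dx = ∫_0^π cos²(nx) dx = π/2; for n ≠ n', ∫_0^π sin(nx)sin(n'x) dx = ∫_0^π cos(nx)cos(n'x) dx = 0; and by product-to-sum, ∫_0^π sin(nx)cos(n'x) dx = ½∫_0^π [sin((n+n')x) + sin((n−n')x)] dx, which is 0 when n+n' is even and 2n/(n²−n'²) when n+n' is odd (it need not vanish on (0, π)).
  u² squared terms: (1)²·∫cos(4x)² dx = 1·π/2 = π/2.
  So ∫_0^π u² dx = π/2.
  (u')² squared terms: (-4)²·∫sin(4x)² dx = 16·π/2 = 8*π.
  So ∫_0^π (u')² dx = 8*π.
||u||_{H^1}^2 = (π/2) + (8*π) = 17*π/2.


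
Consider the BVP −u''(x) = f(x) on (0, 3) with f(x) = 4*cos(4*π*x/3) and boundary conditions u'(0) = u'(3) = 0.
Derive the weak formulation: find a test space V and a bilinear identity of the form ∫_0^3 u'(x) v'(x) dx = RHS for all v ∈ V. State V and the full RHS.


V = H^1(0, 3) (no boundary constraint on v; u is determined up to an additive constant); weak form: ∫_0^3 u'v' dx = ∫_0^3 (4*cos(4*π*x/3)) v dx for all v ∈ V.

Multiply both sides by a test function v and integrate from 0 to 3:
  ∫_0^3 −u''(x) v(x) dx = ∫_0^3 f(x) v(x) dx.
Integrate the LHS by parts once:
  ∫_0^3 −u'' v dx = −[u'(x) v(x)]_0^3 + ∫_0^3 u'(x) v'(x) dx.
Thus ∫_0^3 u'(x) v'(x) dx = ∫_0^3 f(x) v(x) dx + [u'(x) v(x)]_0^3.
Choose V so that boundary terms are either known or forced to vanish.
u has homogeneous Neumann: u'(0) = u'(3) = 0. So [u' v]_0^3 = 0·v(3) − 0·v(0) = 0 for any v; take V = H^1(0, 3).
Weak formulation: find u (satisfying any essential BC) such that ∫_0^3 u'(x) v'(x) dx = ∫_0^3 f v dx for all v ∈ V (homogeneous Neumann, so boundary terms vanish).
Substituting f(x) = 4*cos(4*π*x/3), the right-hand side is ∫_0^3 (4*cos(4*π*x/3)) v dx.
Compatibility check (pure Neumann): taking v ≡ 1 ∈ V gives 0 = ∫_0^3 f dx + (0) − (0), i.e. ∫_0^3 f dx must equal u'(0) − u'(3) = 0. Indeed ∫_0^3 (4*cos(4*π*x/3)) dx = 0, so the data are compatible. The solution is then unique only up to an additive constant (fix it e.g. by requiring ∫_0^3 u dx = 0).


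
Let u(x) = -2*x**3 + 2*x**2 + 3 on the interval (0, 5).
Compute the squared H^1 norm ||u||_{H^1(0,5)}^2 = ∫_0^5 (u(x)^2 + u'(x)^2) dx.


||u||_{H^1}^2 = 853570/21

The H^1 norm (squared) on an interval (0, L) is
  ||u||_{H^1}^2 = ∫_0^L u(x)^2 dx + ∫_0^L u'(x)^2 dx.
Compute u'(x) = -6*x**2 + 4*x.
Then u(x)^2 = 4*x**6 - 8*x**5 + 4*x**4 - 12*x**3 + 12*x**2 + 9 and u'(x)^2 = 36*x**4 - 48*x**3 + 16*x**2.
Integrate each monomial from 0 to 5 using ∫_0^5 c·x^n dx = c·5^(n+1)/(n+1):
  ∫_0^5 u(x)^2 dx = ∫_0^5 (4*x^6 - 8*x^5 + 4*x^4 - 12*x^3 + 12*x^2 + 9) dx. Term by term:
    ∫_0^5 4*x^6 dx = 312500/7;  ∫_0^5 -8*x^5 dx = -62500/3;  ∫_0^5 4*x^4 dx = 2500;
    ∫_0^5 -12*x^3 dx = -1875;  ∫_0^5 12*x^2 dx = 500;  ∫_0^5 9 dx = 45.
  Sum: 312500/7 − 62500/3 + 2500 − 1875 + 500 + 45 = 524570/21.
  ∫_0^5 u'(x)^2 dx = ∫_0^5 (36*x^4 - 48*x^3 + 16*x^2) dx. Term by term:
    ∫_0^5 36*x^4 dx = 22500;  ∫_0^5 -48*x^3 dx = -7500;  ∫_0^5 16*x^2 dx = 2000/3.
  Sum: 22500 − 7500 + 2000/3 = 47000/3.
Adding: ||u||_{H^1}^2 = 524570/21 + 47000/3 = 853570/21.


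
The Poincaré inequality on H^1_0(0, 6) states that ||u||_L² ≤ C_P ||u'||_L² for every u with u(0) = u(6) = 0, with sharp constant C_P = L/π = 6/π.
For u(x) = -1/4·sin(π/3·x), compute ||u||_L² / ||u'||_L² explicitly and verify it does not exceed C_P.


||u||_L² / ||u'||_L² = 3/π < C_P = 6/π.

u(x) = -1/4·sin(π/3·x), so u'(x) = -π*cos(π*x/3)/12.
Writing u(x) = A·sin(kπx/L) with A = -1/4 and k = 2, use ∫_0^L sin²(kπx/L) dx = L/2 and ∫_0^L cos²(kπx/L) dx = L/2.
u² = 1/16·sin²(π/3·x) and (u')² = π^2/144·cos²(π/3·x), and each of sin², cos² integrates to L/2 = 3 over (0, 6).
∫_0^6 u² dx = 3/16, so ||u||_L² = sqrt(3)/4.
∫_0^6 (u')² dx = π^2/48, so ||u'||_L² = sqrt(3)*π/12.
Ratio ||u||_L² / ||u'||_L² = 3/π.
Sharp Poincaré constant on H^1_0(0, 6) is C_P = L/π = 6/π, achieved by sin(π/6·x).
This is the k = 2 harmonic; the ratio L/(kπ) is strictly less than C_P = L/π, consistent with the sharp inequality ||u||_L² ≤ C_P ||u'||_L².


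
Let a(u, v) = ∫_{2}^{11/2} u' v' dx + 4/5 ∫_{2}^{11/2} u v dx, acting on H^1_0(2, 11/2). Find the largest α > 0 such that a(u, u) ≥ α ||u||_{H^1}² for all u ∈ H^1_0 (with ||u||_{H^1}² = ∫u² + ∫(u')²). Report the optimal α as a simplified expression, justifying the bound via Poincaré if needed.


α = 4*(49 + 5*π^2)/(5*(4*π^2 + 49))

Coercivity of a(·,·) on H^1_0(2, 11/2) means a(u, u) ≥ α ||u||_{H^1}² for every u ∈ H^1_0.
The interval has length L = 7/2, and Poincaré/coercivity depend only on L. Here a(u, u) = ∫(u')² + (4/5)·∫u².
Here 0 < c = 4/5 < 1. The condition a(u,u) ≥ α||u||_{H^1}² reads (1−α)∫(u')² ≥ (α−c)∫u². Any admissible α is ≤ 1 (rapidly oscillating u have ∫u²/∫(u')² → 0), and α = 1 would force 0 ≥ (1−c)∫u², impossible since c < 1; so 1−α > 0. By the sharp Poincaré inequality on H^1_0 of an interval of length L, ∫(u')² ≥ (π/L)²∫u² with equality for the first sine mode sin(π(x−x₀)/L) (x₀ the left endpoint), so the inequality holds for all u iff (1−α)(π/L)² ≥ α − c, i.e. α ≤ ((π/L)² + c)/((π/L)² + 1) = (1 + c(L/π)²)/(1 + (L/π)²). With (π/L)² = 4*π^2/49 and c = 4/5, the largest admissible constant is α = ((π/L)² + c)/((π/L)² + 1).
Simplifying, α = 4*(49 + 5*π^2)/(5*(4*π^2 + 49)).
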